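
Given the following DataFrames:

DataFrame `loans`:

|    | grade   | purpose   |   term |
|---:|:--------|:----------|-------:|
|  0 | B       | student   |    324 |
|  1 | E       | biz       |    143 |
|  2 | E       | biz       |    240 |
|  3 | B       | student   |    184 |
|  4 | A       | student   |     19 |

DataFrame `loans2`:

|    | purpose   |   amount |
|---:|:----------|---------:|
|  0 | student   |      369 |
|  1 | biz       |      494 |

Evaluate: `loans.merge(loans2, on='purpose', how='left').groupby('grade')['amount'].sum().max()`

988

merge on 'purpose' (how='left') → 5 rows:
  grade  purpose  term  amount
0     B  student   324     369
1     E      biz   143     494
2     E      biz   240     494
3     B  student   184     369
4     A  student    19     369
group by grade, sum of amount:
grade
A    369
B    738
E    988
Name: amount, dtype: int64
The max of the resulting series is 988.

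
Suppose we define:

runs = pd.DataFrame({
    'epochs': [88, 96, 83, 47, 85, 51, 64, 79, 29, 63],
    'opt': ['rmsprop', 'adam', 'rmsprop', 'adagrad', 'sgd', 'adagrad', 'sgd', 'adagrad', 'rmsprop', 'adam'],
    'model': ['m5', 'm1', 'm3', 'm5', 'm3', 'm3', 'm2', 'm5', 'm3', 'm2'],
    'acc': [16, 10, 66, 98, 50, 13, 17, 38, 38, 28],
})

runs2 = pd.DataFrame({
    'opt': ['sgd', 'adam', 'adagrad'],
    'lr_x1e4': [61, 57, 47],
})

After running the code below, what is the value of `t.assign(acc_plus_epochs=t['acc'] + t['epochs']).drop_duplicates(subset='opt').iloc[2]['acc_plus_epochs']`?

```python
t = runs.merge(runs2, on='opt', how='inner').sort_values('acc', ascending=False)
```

merge on 'opt' (how='inner') → 7 rows:
   epochs      opt model  acc  lr_x1e4
0      96     adam    m1   10       57
1      47  adagrad    m5   98       47
2      85      sgd    m3   50       61
3      51  adagrad    m3   13       47
4      64      sgd    m2   17       61
5      79  adagrad    m5   38       47
6      63     adam    m2   28       57
sort by acc descending:
   epochs      opt model  acc  lr_x1e4
1      47  adagrad    m5   98       47
2      85      sgd    m3   50       61
5      79  adagrad    m5   38       47
6      63     adam    m2   28       57
4      64      sgd    m2   17       61
3      51  adagrad    m3   13       47
0      96     adam    m1   10       57
add column acc_plus_epochs = t['acc'] + t['epochs']:
   epochs      opt model  acc  lr_x1e4  acc_plus_epochs
1      47  adagrad    m5   98       47              145
2      85      sgd    m3   50       61              135
5      79  adagrad    m5   38       47              117
6      63     adam    m2   28       57               91
4      64      sgd    m2   17       61               81
3      51  adagrad    m3   13       47               64
0      96     adam    m1   10       57              106
drop duplicate opt (keep=first):
   epochs      opt model  acc  lr_x1e4  acc_plus_epochs
1      47  adagrad    m5   98       47              145
2      85      sgd    m3   50       61              135
6      63     adam    m2   28       57               91
Reading off the value at position 2, column 'acc_plus_epochs', we get 91.

91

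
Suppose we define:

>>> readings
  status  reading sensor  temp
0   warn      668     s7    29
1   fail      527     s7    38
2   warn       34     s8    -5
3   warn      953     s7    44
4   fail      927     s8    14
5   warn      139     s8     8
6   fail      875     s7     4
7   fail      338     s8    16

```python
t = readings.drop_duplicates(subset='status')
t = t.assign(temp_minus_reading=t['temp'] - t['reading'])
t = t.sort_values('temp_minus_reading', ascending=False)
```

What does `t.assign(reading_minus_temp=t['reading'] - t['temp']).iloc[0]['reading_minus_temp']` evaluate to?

drop duplicate status (keep=first):
  status  reading sensor  temp
0   warn      668     s7    29
1   fail      527     s7    38
add column temp_minus_reading = t['temp'] - t['reading']:
  status  reading sensor  temp  temp_minus_reading
0   warn      668     s7    29                -639
1   fail      527     s7    38                -489
sort by temp_minus_reading descending:
  status  reading sensor  temp  temp_minus_reading
1   fail      527     s7    38                -489
0   warn      668     s7    29                -639
add column reading_minus_temp = t['reading'] - t['temp']:
  status  reading sensor  temp  temp_minus_reading  reading_minus_temp
1   fail      527     s7    38                -489                 489
0   warn      668     s7    29                -639                 639
Finally, value at position 0, column 'reading_minus_temp' = 489.

489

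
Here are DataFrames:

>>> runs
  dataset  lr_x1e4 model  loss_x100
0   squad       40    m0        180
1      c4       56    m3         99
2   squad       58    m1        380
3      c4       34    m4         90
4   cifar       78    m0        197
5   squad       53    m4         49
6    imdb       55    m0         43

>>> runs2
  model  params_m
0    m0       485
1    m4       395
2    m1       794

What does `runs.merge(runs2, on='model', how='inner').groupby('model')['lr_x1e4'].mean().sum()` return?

merge on 'model' (how='inner') → 6 rows:
  dataset  lr_x1e4 model  loss_x100  params_m
0   squad       40    m0        180       485
1   squad       58    m1        380       794
2      c4       34    m4         90       395
3   cifar       78    m0        197       485
4   squad       53    m4         49       395
5    imdb       55    m0         43       485
group by model, mean of lr_x1e4:
model
m0    57.666667
m1    58.000000
m4    43.500000
Name: lr_x1e4, dtype: float64
Hence 159.166666667.

159.166666667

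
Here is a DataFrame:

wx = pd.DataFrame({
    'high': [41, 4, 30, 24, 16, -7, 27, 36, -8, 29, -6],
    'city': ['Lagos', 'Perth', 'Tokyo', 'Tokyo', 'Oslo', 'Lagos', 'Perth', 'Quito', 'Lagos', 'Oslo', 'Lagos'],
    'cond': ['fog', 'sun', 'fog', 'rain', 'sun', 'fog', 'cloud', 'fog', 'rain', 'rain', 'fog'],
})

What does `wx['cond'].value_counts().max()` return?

value_counts of cond:
cond
fog      5
rain     3
sun      2
cloud    1
Name: count, dtype: int64
Reading off the max of the resulting series, we get 5.

5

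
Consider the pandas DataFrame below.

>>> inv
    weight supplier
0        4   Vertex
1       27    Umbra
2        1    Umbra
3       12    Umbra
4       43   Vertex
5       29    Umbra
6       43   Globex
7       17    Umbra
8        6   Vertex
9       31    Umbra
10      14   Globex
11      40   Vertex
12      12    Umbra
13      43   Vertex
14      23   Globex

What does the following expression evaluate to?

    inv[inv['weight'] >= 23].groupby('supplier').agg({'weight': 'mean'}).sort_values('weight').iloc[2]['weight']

filter rows where weight >= 23:
    weight supplier
1       27    Umbra
4       43   Vertex
5       29    Umbra
6       43   Globex
9       31    Umbra
11      40   Vertex
13      43   Vertex
14      23   Globex
group by supplier, mean of weight:
          weight
supplier        
Globex      33.0
Umbra       29.0
Vertex      42.0
sort by weight:
          weight
supplier        
Umbra       29.0
Globex      33.0
Vertex      42.0

42.0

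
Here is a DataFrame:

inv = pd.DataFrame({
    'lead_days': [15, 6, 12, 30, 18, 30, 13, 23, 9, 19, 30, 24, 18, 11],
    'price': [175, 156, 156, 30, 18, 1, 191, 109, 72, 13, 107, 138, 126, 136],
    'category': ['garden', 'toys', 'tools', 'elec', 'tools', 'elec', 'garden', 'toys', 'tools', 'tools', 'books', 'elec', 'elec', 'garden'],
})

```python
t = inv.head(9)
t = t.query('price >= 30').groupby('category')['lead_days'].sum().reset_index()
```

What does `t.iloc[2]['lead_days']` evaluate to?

21

take first 9 rows:
   lead_days  price category
0         15    175   garden
1          6    156     toys
2         12    156    tools
3         30     30     elec
4         18     18    tools
5         30      1     elec
6         13    191   garden
7         23    109     toys
8          9     72    tools
filter rows where price >= 30:
   lead_days  price category
0         15    175   garden
1          6    156     toys
2         12    156    tools
3         30     30     elec
6         13    191   garden
7         23    109     toys
8          9     72    tools
group by category, sum of lead_days:
category
elec      30
garden    28
tools     21
toys      29
Name: lead_days, dtype: int64
reset_index():
  category  lead_days
0     elec         30
1   garden         28
2    tools         21
3     toys         29
Hence 21.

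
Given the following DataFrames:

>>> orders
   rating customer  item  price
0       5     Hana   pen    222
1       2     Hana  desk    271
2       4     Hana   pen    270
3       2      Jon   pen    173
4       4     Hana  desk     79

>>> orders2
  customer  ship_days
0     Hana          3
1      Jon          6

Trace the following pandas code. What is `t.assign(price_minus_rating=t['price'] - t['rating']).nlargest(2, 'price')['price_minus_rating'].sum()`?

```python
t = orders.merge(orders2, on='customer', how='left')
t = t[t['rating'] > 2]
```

merge on 'customer' (how='left') → 5 rows:
   rating customer  item  price  ship_days
0       5     Hana   pen    222          3
1       2     Hana  desk    271          3
2       4     Hana   pen    270          3
3       2      Jon   pen    173          6
4       4     Hana  desk     79          3
filter rows where rating > 2:
   rating customer  item  price  ship_days
0       5     Hana   pen    222          3
2       4     Hana   pen    270          3
4       4     Hana  desk     79          3
add column price_minus_rating = t['price'] - t['rating']:
   rating customer  item  price  ship_days  price_minus_rating
0       5     Hana   pen    222          3                 217
2       4     Hana   pen    270          3                 266
4       4     Hana  desk     79          3                  75
take 2 rows with largest price:
   rating customer item  price  ship_days  price_minus_rating
2       4     Hana  pen    270          3                 266
0       5     Hana  pen    222          3                 217

483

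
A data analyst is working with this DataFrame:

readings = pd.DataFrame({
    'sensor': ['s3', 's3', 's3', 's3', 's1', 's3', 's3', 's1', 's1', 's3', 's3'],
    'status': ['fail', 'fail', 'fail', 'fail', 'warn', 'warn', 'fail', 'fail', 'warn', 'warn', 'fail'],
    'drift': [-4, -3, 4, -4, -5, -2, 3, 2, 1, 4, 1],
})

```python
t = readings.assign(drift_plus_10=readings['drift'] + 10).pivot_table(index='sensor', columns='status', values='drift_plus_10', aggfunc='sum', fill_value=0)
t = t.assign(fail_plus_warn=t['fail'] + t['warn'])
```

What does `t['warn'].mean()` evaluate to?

add column drift_plus_10 = readings['drift'] + 10:
   sensor status  drift  drift_plus_10
0      s3   fail     -4              6
1      s3   fail     -3              7
2      s3   fail      4             14
3      s3   fail     -4              6
4      s1   warn     -5              5
5      s3   warn     -2              8
6      s3   fail      3             13
7      s1   fail      2             12
8      s1   warn      1             11
9      s3   warn      4             14
10     s3   fail      1             11
pivot: rows=sensor, cols=status, sum(drift_plus_10):
status  fail  warn
sensor            
s1        12    16
s3        57    22
add column fail_plus_warn = t['fail'] + t['warn']:
status  fail  warn  fail_plus_warn
sensor                            
s1        12    16              28
s3        57    22              79
Hence 19.0.

19.0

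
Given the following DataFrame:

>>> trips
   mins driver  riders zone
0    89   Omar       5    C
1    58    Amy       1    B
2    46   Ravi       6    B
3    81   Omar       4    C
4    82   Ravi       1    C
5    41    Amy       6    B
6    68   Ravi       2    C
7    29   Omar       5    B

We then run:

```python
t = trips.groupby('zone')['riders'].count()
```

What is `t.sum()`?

group by zone, count of riders:
zone
B    4
C    4
Name: riders, dtype: int64
Hence 8.

8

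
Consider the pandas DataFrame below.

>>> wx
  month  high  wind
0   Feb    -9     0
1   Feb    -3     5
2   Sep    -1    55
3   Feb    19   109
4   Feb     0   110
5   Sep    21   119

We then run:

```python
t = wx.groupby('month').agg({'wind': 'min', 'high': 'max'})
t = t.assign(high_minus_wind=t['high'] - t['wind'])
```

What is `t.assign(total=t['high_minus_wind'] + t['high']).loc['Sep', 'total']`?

-13

group by month: min(wind), max(high):
       wind  high
month            
Feb       0    19
Sep      55    21
add column high_minus_wind = t['high'] - t['wind']:
       wind  high  high_minus_wind
month                             
Feb       0    19               19
Sep      55    21              -34
add column total = t['high_minus_wind'] + t['high']:
       wind  high  high_minus_wind  total
month                                    
Feb       0    19               19     38
Sep      55    21              -34    -13
Then the value at row 'Sep', column 'total': -13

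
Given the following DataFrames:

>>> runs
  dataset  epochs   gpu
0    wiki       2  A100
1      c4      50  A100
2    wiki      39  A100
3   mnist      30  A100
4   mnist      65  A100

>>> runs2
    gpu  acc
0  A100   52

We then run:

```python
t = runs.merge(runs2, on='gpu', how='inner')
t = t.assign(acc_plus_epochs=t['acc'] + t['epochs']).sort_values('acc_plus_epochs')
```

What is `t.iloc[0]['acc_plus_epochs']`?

merge on 'gpu' (how='inner') → 5 rows:
  dataset  epochs   gpu  acc
0    wiki       2  A100   52
1      c4      50  A100   52
2    wiki      39  A100   52
3   mnist      30  A100   52
4   mnist      65  A100   52
add column acc_plus_epochs = t['acc'] + t['epochs']:
  dataset  epochs   gpu  acc  acc_plus_epochs
0    wiki       2  A100   52               54
1      c4      50  A100   52              102
2    wiki      39  A100   52               91
3   mnist      30  A100   52               82
4   mnist      65  A100   52              117
sort by acc_plus_epochs:
  dataset  epochs   gpu  acc  acc_plus_epochs
0    wiki       2  A100   52               54
3   mnist      30  A100   52               82
2    wiki      39  A100   52               91
1      c4      50  A100   52              102
4   mnist      65  A100   52              117

54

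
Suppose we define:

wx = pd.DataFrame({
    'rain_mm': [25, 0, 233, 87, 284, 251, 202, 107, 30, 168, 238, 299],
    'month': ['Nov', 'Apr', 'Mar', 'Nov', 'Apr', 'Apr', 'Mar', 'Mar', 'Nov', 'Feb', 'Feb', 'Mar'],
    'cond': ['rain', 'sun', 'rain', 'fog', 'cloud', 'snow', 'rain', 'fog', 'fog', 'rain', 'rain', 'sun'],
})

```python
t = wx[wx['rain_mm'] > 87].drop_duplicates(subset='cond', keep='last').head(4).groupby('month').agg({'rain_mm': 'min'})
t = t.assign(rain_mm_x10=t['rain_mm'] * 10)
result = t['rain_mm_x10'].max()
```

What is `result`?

2510

filter rows where rain_mm > 87:
    rain_mm month   cond
2       233   Mar   rain
4       284   Apr  cloud
5       251   Apr   snow
6       202   Mar   rain
7       107   Mar    fog
9       168   Feb   rain
10      238   Feb   rain
11      299   Mar    sun
drop duplicate cond (keep=last):
    rain_mm month   cond
4       284   Apr  cloud
5       251   Apr   snow
7       107   Mar    fog
10      238   Feb   rain
11      299   Mar    sun
take first 4 rows:
    rain_mm month   cond
4       284   Apr  cloud
5       251   Apr   snow
7       107   Mar    fog
10      238   Feb   rain
group by month, min of rain_mm:
       rain_mm
month         
Apr        251
Feb        238
Mar        107
add column rain_mm_x10 = t['rain_mm'] * 10:
       rain_mm  rain_mm_x10
month                      
Apr        251         2510
Feb        238         2380
Mar        107         1070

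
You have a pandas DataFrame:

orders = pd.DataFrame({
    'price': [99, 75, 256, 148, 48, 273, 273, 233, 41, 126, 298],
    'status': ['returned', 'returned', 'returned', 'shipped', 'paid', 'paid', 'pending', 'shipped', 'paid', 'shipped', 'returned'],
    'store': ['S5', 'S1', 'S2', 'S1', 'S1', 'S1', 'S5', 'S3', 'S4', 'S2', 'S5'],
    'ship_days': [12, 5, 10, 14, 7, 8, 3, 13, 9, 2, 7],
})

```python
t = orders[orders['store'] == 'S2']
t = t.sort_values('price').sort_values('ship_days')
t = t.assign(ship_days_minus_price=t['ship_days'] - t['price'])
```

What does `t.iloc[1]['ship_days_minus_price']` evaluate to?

-246

filter rows where store == 'S2':
   price    status store  ship_days
2    256  returned    S2         10
9    126   shipped    S2          2
sort by price:
   price    status store  ship_days
9    126   shipped    S2          2
2    256  returned    S2         10
sort by ship_days:
   price    status store  ship_days
9    126   shipped    S2          2
2    256  returned    S2         10
add column ship_days_minus_price = t['ship_days'] - t['price']:
   price    status store  ship_days  ship_days_minus_price
9    126   shipped    S2          2                   -124
2    256  returned    S2         10                   -246
value at position 1, column 'ship_days_minus_price' → -246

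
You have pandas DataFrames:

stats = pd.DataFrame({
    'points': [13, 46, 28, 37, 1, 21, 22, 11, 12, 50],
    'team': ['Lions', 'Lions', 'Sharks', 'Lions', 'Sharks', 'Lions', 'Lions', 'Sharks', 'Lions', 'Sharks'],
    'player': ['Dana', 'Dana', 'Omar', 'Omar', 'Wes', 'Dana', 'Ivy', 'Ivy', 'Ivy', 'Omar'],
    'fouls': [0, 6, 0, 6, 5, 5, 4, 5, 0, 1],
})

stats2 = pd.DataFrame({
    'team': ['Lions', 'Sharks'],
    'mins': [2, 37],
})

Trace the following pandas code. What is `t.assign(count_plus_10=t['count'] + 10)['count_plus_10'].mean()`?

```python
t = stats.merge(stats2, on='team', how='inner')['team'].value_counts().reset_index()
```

15.0

merge on 'team' (how='inner') → 10 rows:
   points    team player  fouls  mins
0      13   Lions   Dana      0     2
1      46   Lions   Dana      6     2
2      28  Sharks   Omar      0    37
3      37   Lions   Omar      6     2
4       1  Sharks    Wes      5    37
5      21   Lions   Dana      5     2
6      22   Lions    Ivy      4     2
7      11  Sharks    Ivy      5    37
8      12   Lions    Ivy      0     2
9      50  Sharks   Omar      1    37
value_counts of team:
team
Lions     6
Sharks    4
Name: count, dtype: int64
reset_index():
     team  count
0   Lions      6
1  Sharks      4
add column count_plus_10 = t['count'] + 10:
     team  count  count_plus_10
0   Lions      6             16
1  Sharks      4             14
The mean of column 'count_plus_10' is 15.0.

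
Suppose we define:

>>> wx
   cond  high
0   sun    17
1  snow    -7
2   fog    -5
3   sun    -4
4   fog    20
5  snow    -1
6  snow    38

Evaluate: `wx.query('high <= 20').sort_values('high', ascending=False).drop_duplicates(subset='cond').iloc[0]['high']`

filter rows where high <= 20:
   cond  high
0   sun    17
1  snow    -7
2   fog    -5
3   sun    -4
4   fog    20
5  snow    -1
sort by high descending:
   cond  high
4   fog    20
0   sun    17
5  snow    -1
3   sun    -4
2   fog    -5
1  snow    -7
drop duplicate cond (keep=first):
   cond  high
4   fog    20
0   sun    17
5  snow    -1
Hence 20.

20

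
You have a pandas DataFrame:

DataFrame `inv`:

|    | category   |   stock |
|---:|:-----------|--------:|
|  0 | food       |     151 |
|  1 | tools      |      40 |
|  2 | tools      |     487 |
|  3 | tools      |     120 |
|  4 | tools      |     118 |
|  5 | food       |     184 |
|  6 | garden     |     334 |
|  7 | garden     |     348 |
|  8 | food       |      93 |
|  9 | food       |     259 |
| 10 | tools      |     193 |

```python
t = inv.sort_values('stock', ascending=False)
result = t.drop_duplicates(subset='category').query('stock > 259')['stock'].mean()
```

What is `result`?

sort by stock descending:
   category  stock
2     tools    487
7    garden    348
6    garden    334
9      food    259
10    tools    193
5      food    184
0      food    151
3     tools    120
4     tools    118
8      food     93
1     tools     40
drop duplicate category (keep=first):
  category  stock
2    tools    487
7   garden    348
9     food    259
filter rows where stock > 259:
  category  stock
2    tools    487
7   garden    348
So mean() = 417.5.

417.5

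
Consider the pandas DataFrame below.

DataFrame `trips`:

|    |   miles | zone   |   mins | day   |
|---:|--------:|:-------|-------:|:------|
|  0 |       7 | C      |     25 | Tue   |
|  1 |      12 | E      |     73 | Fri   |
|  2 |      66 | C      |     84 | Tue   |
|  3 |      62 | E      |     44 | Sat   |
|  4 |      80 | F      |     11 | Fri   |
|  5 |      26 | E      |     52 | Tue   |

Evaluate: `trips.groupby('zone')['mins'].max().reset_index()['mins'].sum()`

group by zone, max of mins:
zone
C    84
E    73
F    11
Name: mins, dtype: int64
reset_index():
  zone  mins
0    C    84
1    E    73
2    F    11

168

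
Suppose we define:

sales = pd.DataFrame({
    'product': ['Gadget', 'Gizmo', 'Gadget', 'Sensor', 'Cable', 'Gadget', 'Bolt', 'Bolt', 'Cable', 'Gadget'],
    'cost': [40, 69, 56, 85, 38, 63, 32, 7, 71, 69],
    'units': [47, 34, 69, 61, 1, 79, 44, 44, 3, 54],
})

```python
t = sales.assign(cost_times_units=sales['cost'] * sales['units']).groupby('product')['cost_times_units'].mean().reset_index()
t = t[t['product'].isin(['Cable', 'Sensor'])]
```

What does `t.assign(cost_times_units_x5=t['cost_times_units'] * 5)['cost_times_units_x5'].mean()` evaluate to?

add column cost_times_units = sales['cost'] * sales['units']:
  product  cost  units  cost_times_units
0  Gadget    40     47              1880
1   Gizmo    69     34              2346
2  Gadget    56     69              3864
3  Sensor    85     61              5185
4   Cable    38      1                38
5  Gadget    63     79              4977
6    Bolt    32     44              1408
7    Bolt     7     44               308
8   Cable    71      3               213
9  Gadget    69     54              3726
group by product, mean of cost_times_units:
product
Bolt       858.00
Cable      125.50
Gadget    3611.75
Gizmo     2346.00
Sensor    5185.00
Name: cost_times_units, dtype: float64
reset_index():
  product  cost_times_units
0    Bolt            858.00
1   Cable            125.50
2  Gadget           3611.75
3   Gizmo           2346.00
4  Sensor           5185.00
filter rows where product in ['Cable', 'Sensor']:
  product  cost_times_units
1   Cable             125.5
4  Sensor            5185.0
add column cost_times_units_x5 = t['cost_times_units'] * 5:
  product  cost_times_units  cost_times_units_x5
1   Cable             125.5                627.5
4  Sensor            5185.0              25925.0
Taking the mean of column 'cost_times_units_x5' gives 13276.25.

13276.25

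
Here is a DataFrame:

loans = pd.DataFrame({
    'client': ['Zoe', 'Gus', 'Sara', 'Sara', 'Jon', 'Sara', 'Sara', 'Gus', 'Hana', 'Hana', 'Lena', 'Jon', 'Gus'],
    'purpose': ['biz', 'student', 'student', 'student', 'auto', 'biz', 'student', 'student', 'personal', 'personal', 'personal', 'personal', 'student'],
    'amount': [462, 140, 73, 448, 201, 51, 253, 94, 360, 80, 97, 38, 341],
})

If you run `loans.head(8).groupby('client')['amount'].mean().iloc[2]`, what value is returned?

take first 8 rows:
  client  purpose  amount
0    Zoe      biz     462
1    Gus  student     140
2   Sara  student      73
3   Sara  student     448
4    Jon     auto     201
5   Sara      biz      51
6   Sara  student     253
7    Gus  student      94
group by client, mean of amount:
client
Gus     117.00
Jon     201.00
Sara    206.25
Zoe     462.00
Name: amount, dtype: float64

206.25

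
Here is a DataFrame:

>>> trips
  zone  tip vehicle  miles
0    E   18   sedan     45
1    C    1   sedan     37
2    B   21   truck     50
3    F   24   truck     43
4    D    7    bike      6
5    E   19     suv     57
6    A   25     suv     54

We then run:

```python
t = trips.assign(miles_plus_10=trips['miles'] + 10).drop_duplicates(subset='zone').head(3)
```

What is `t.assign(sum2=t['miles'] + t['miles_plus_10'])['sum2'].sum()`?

294

add column miles_plus_10 = trips['miles'] + 10:
  zone  tip vehicle  miles  miles_plus_10
0    E   18   sedan     45             55
1    C    1   sedan     37             47
2    B   21   truck     50             60
3    F   24   truck     43             53
4    D    7    bike      6             16
5    E   19     suv     57             67
6    A   25     suv     54             64
drop duplicate zone (keep=first):
  zone  tip vehicle  miles  miles_plus_10
0    E   18   sedan     45             55
1    C    1   sedan     37             47
2    B   21   truck     50             60
3    F   24   truck     43             53
4    D    7    bike      6             16
6    A   25     suv     54             64
take first 3 rows:
  zone  tip vehicle  miles  miles_plus_10
0    E   18   sedan     45             55
1    C    1   sedan     37             47
2    B   21   truck     50             60
add column sum2 = t['miles'] + t['miles_plus_10']:
  zone  tip vehicle  miles  miles_plus_10  sum2
0    E   18   sedan     45             55   100
1    C    1   sedan     37             47    84
2    B   21   truck     50             60   110
sum of column 'sum2' → 294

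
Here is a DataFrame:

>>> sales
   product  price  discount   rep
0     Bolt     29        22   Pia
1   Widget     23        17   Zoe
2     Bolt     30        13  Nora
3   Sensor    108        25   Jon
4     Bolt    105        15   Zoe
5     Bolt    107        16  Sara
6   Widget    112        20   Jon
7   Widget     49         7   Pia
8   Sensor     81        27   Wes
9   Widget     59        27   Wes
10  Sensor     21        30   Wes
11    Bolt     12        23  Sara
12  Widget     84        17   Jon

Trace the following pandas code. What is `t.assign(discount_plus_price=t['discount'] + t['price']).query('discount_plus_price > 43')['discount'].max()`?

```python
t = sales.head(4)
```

25

take first 4 rows:
  product  price  discount   rep
0    Bolt     29        22   Pia
1  Widget     23        17   Zoe
2    Bolt     30        13  Nora
3  Sensor    108        25   Jon
add column discount_plus_price = t['discount'] + t['price']:
  product  price  discount   rep  discount_plus_price
0    Bolt     29        22   Pia                   51
1  Widget     23        17   Zoe                   40
2    Bolt     30        13  Nora                   43
3  Sensor    108        25   Jon                  133
filter rows where discount_plus_price > 43:
  product  price  discount  rep  discount_plus_price
0    Bolt     29        22  Pia                   51
3  Sensor    108        25  Jon                  133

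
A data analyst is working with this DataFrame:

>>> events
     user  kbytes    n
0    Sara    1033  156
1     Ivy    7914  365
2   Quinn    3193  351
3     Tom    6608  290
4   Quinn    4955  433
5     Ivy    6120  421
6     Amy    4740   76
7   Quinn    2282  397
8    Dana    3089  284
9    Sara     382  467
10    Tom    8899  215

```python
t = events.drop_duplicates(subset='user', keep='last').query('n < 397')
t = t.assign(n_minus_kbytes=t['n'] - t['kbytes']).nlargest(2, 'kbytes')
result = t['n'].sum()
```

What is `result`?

drop duplicate user (keep=last):
     user  kbytes    n
5     Ivy    6120  421
6     Amy    4740   76
7   Quinn    2282  397
8    Dana    3089  284
9    Sara     382  467
10    Tom    8899  215
filter rows where n < 397:
    user  kbytes    n
6    Amy    4740   76
8   Dana    3089  284
10   Tom    8899  215
add column n_minus_kbytes = t['n'] - t['kbytes']:
    user  kbytes    n  n_minus_kbytes
6    Amy    4740   76           -4664
8   Dana    3089  284           -2805
10   Tom    8899  215           -8684
take 2 rows with largest kbytes:
   user  kbytes    n  n_minus_kbytes
10  Tom    8899  215           -8684
6   Amy    4740   76           -4664
So sum() = 291.

291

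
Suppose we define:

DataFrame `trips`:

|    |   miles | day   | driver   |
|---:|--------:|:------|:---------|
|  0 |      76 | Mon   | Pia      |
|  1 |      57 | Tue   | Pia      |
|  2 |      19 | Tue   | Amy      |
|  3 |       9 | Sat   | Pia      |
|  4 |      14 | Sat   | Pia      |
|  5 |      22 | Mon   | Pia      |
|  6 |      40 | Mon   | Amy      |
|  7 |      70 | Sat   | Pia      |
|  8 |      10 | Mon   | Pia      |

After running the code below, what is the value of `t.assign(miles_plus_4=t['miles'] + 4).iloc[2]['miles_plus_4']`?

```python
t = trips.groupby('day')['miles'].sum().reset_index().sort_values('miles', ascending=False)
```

80

group by day, sum of miles:
day
Mon    148
Sat     93
Tue     76
Name: miles, dtype: int64
reset_index():
   day  miles
0  Mon    148
1  Sat     93
2  Tue     76
sort by miles descending:
   day  miles
0  Mon    148
1  Sat     93
2  Tue     76
add column miles_plus_4 = t['miles'] + 4:
   day  miles  miles_plus_4
0  Mon    148           152
1  Sat     93            97
2  Tue     76            80
Hence 80.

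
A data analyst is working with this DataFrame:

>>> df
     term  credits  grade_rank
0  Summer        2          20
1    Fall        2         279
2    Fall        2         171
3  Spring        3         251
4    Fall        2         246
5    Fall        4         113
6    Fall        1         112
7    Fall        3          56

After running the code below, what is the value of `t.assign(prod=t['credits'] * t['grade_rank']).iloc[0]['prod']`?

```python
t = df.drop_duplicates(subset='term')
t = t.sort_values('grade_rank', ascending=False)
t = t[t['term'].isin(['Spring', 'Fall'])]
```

drop duplicate term (keep=first):
     term  credits  grade_rank
0  Summer        2          20
1    Fall        2         279
3  Spring        3         251
sort by grade_rank descending:
     term  credits  grade_rank
1    Fall        2         279
3  Spring        3         251
0  Summer        2          20
filter rows where term in ['Spring', 'Fall']:
     term  credits  grade_rank
1    Fall        2         279
3  Spring        3         251
add column prod = t['credits'] * t['grade_rank']:
     term  credits  grade_rank  prod
1    Fall        2         279   558
3  Spring        3         251   753

558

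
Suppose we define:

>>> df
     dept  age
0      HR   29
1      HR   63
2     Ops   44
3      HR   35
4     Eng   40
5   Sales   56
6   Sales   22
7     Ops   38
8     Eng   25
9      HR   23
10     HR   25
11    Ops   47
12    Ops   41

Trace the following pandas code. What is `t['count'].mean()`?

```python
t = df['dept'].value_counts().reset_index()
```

value_counts of dept:
dept
HR       5
Ops      4
Eng      2
Sales    2
Name: count, dtype: int64
reset_index():
    dept  count
0     HR      5
1    Ops      4
2    Eng      2
3  Sales      2
So mean() = 3.25.

3.25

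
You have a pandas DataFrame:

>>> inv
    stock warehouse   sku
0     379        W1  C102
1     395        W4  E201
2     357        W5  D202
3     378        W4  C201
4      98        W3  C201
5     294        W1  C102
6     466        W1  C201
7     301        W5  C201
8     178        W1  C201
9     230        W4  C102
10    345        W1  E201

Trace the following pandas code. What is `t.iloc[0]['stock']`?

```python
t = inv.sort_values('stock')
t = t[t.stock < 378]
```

98

sort by stock:
    stock warehouse   sku
4      98        W3  C201
8     178        W1  C201
9     230        W4  C102
5     294        W1  C102
7     301        W5  C201
10    345        W1  E201
2     357        W5  D202
3     378        W4  C201
0     379        W1  C102
1     395        W4  E201
6     466        W1  C201
filter rows where stock < 378:
    stock warehouse   sku
4      98        W3  C201
8     178        W1  C201
9     230        W4  C102
5     294        W1  C102
7     301        W5  C201
10    345        W1  E201
2     357        W5  D202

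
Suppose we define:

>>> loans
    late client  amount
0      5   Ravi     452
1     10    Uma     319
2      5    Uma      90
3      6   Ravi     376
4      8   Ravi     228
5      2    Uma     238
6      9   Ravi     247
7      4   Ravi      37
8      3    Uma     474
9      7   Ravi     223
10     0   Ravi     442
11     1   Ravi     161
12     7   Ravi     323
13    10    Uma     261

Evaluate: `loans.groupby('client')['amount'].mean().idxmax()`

Ravi

group by client, mean of amount:
client
Ravi    276.555556
Uma     276.400000
Name: amount, dtype: float64
Hence Ravi.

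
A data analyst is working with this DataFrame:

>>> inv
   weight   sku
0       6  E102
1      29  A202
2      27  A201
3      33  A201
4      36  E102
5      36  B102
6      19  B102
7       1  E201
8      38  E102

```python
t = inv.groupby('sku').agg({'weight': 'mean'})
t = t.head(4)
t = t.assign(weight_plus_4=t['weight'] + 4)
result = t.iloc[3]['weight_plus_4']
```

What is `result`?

group by sku, mean of weight:
         weight
sku            
A201  30.000000
A202  29.000000
B102  27.500000
E102  26.666667
E201   1.000000
take first 4 rows:
         weight
sku            
A201  30.000000
A202  29.000000
B102  27.500000
E102  26.666667
add column weight_plus_4 = t['weight'] + 4:
         weight  weight_plus_4
sku                           
A201  30.000000      34.000000
A202  29.000000      33.000000
B102  27.500000      31.500000
E102  26.666667      30.666667
Taking the value at position 3, column 'weight_plus_4' gives 30.6666666667.

30.6666666667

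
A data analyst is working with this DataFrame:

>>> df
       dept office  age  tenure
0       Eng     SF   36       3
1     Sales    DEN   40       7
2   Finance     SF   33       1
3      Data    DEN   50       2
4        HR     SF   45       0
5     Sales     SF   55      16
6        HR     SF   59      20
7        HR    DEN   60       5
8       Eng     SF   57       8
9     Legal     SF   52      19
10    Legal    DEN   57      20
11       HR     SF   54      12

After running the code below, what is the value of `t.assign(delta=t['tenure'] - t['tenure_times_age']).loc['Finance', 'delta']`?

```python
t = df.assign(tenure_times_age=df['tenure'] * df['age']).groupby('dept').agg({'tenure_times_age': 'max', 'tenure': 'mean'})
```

add column tenure_times_age = df['tenure'] * df['age']:
       dept office  age  tenure  tenure_times_age
0       Eng     SF   36       3               108
1     Sales    DEN   40       7               280
2   Finance     SF   33       1                33
3      Data    DEN   50       2               100
4        HR     SF   45       0                 0
5     Sales     SF   55      16               880
6        HR     SF   59      20              1180
7        HR    DEN   60       5               300
8       Eng     SF   57       8               456
9     Legal     SF   52      19               988
10    Legal    DEN   57      20              1140
11       HR     SF   54      12               648
group by dept: max(tenure_times_age), mean(tenure):
         tenure_times_age  tenure
dept                             
Data                  100    2.00
Eng                   456    5.50
Finance                33    1.00
HR                   1180    9.25
Legal                1140   19.50
Sales                 880   11.50
add column delta = t['tenure'] - t['tenure_times_age']:
         tenure_times_age  tenure    delta
dept                                      
Data                  100    2.00   -98.00
Eng                   456    5.50  -450.50
Finance                33    1.00   -32.00
HR                   1180    9.25 -1170.75
Legal                1140   19.50 -1120.50
Sales                 880   11.50  -868.50
Hence -32.0.

-32.0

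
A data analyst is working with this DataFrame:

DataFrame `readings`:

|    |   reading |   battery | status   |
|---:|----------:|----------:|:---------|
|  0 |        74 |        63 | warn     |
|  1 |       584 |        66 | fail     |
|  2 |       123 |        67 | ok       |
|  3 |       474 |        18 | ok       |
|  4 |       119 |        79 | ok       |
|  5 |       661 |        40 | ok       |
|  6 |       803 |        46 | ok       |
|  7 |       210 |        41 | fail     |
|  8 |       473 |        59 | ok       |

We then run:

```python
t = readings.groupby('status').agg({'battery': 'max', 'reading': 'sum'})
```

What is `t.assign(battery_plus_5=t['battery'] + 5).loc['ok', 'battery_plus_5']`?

group by status: max(battery), sum(reading):
        battery  reading
status                  
fail         66      794
ok           79     2653
warn         63       74
add column battery_plus_5 = t['battery'] + 5:
        battery  reading  battery_plus_5
status                                  
fail         66      794              71
ok           79     2653              84
warn         63       74              68
Then the value at row 'ok', column 'battery_plus_5': 84

84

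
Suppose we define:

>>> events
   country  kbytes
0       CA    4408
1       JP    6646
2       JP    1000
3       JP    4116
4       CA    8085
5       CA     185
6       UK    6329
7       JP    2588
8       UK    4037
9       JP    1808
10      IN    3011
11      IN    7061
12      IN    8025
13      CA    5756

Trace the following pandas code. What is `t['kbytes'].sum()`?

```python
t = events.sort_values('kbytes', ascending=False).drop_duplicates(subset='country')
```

29085

sort by kbytes descending:
   country  kbytes
4       CA    8085
12      IN    8025
11      IN    7061
1       JP    6646
6       UK    6329
13      CA    5756
0       CA    4408
3       JP    4116
8       UK    4037
10      IN    3011
7       JP    2588
9       JP    1808
2       JP    1000
5       CA     185
drop duplicate country (keep=first):
   country  kbytes
4       CA    8085
12      IN    8025
1       JP    6646
6       UK    6329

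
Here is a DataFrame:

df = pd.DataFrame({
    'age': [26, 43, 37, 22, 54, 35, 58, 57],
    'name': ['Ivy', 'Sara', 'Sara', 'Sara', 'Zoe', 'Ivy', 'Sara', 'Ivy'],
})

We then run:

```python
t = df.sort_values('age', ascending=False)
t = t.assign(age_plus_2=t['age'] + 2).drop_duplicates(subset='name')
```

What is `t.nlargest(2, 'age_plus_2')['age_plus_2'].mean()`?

sort by age descending:
   age  name
6   58  Sara
7   57   Ivy
4   54   Zoe
1   43  Sara
2   37  Sara
5   35   Ivy
0   26   Ivy
3   22  Sara
add column age_plus_2 = t['age'] + 2:
   age  name  age_plus_2
6   58  Sara          60
7   57   Ivy          59
4   54   Zoe          56
1   43  Sara          45
2   37  Sara          39
5   35   Ivy          37
0   26   Ivy          28
3   22  Sara          24
drop duplicate name (keep=first):
   age  name  age_plus_2
6   58  Sara          60
7   57   Ivy          59
4   54   Zoe          56
take 2 rows with largest age_plus_2:
   age  name  age_plus_2
6   58  Sara          60
7   57   Ivy          59
The mean of column 'age_plus_2' is 59.5.

59.5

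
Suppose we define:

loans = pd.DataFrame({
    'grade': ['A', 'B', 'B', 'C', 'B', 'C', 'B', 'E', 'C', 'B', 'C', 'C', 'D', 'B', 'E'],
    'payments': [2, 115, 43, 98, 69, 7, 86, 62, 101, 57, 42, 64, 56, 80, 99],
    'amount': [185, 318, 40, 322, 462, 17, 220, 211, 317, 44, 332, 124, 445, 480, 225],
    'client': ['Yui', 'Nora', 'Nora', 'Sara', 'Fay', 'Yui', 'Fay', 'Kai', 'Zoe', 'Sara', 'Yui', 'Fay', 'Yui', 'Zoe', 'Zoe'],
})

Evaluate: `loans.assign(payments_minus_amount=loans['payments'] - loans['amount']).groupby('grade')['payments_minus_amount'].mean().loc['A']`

-183.0

add column payments_minus_amount = loans['payments'] - loans['amount']:
   grade  payments  amount client  payments_minus_amount
0      A         2     185    Yui                   -183
1      B       115     318   Nora                   -203
2      B        43      40   Nora                      3
3      C        98     322   Sara                   -224
4      B        69     462    Fay                   -393
5      C         7      17    Yui                    -10
6      B        86     220    Fay                   -134
7      E        62     211    Kai                   -149
8      C       101     317    Zoe                   -216
9      B        57      44   Sara                     13
10     C        42     332    Yui                   -290
11     C        64     124    Fay                    -60
12     D        56     445    Yui                   -389
13     B        80     480    Zoe                   -400
14     E        99     225    Zoe                   -126
group by grade, mean of payments_minus_amount:
grade
A   -183.000000
B   -185.666667
C   -160.000000
D   -389.000000
E   -137.500000
Name: payments_minus_amount, dtype: float64
The value at index 'A' is -183.0.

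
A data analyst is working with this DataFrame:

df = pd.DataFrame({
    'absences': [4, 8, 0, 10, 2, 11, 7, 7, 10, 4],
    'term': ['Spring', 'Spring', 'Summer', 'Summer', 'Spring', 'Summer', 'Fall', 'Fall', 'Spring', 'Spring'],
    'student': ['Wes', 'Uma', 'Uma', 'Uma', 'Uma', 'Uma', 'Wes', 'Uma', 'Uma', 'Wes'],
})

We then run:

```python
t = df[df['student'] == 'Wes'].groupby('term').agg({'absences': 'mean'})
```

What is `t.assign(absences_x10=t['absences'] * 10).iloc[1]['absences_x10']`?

filter rows where student == 'Wes':
   absences    term student
0         4  Spring     Wes
6         7    Fall     Wes
9         4  Spring     Wes
group by term, mean of absences:
        absences
term            
Fall         7.0
Spring       4.0
add column absences_x10 = t['absences'] * 10:
        absences  absences_x10
term                          
Fall         7.0          70.0
Spring       4.0          40.0
value at position 1, column 'absences_x10' → 40.0

40.0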